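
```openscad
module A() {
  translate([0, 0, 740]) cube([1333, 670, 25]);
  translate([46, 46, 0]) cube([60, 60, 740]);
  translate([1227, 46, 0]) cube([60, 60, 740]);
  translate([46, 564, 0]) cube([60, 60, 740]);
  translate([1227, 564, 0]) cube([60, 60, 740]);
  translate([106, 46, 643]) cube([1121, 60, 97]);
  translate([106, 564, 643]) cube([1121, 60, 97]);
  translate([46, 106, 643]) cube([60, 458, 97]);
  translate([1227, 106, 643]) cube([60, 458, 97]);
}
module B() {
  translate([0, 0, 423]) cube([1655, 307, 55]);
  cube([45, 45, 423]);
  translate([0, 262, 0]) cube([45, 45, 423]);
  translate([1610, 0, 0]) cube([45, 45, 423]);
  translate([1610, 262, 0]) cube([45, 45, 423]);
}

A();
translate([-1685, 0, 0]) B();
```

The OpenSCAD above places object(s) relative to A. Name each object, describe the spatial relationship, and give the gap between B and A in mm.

The bench's nearest face is 30 mm from the table's −x face.

A is a table. B is a bench. The bench is on the floor beside the table on its −x side. The gap between the bench and the table is 30 mm.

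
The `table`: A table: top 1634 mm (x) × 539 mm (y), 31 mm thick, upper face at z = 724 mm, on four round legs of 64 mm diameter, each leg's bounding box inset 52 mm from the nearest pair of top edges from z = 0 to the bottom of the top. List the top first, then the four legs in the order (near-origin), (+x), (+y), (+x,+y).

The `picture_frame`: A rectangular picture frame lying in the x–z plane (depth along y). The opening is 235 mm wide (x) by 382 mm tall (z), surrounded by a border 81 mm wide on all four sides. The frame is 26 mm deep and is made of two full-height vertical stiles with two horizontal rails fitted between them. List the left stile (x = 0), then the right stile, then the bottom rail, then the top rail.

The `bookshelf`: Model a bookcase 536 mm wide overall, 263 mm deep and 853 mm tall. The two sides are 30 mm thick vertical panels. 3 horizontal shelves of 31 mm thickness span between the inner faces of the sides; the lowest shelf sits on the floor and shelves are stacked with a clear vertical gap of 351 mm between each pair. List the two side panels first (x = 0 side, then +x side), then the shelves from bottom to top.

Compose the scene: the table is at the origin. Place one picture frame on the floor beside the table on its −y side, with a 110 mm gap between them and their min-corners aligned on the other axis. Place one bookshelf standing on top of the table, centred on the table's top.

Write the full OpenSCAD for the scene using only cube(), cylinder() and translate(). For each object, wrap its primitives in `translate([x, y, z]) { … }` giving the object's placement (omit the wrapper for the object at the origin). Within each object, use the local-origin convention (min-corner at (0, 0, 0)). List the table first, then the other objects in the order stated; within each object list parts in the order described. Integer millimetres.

translate([0, 0, 693]) cube([1634, 539, 31]);
translate([84, 84, 0]) cylinder(h = 693, r = 32);
translate([1550, 84, 0]) cylinder(h = 693, r = 32);
translate([84, 455, 0]) cylinder(h = 693, r = 32);
translate([1550, 455, 0]) cylinder(h = 693, r = 32);
translate([0, -136, 0]) {
  cube([81, 26, 544]);
  translate([316, 0, 0]) cube([81, 26, 544]);
  translate([81, 0, 0]) cube([235, 26, 81]);
  translate([81, 0, 463]) cube([235, 26, 81]);
}
translate([549, 138, 724]) {
  cube([30, 263, 853]);
  translate([506, 0, 0]) cube([30, 263, 853]);
  translate([30, 0, 0]) cube([476, 263, 31]);
  translate([30, 0, 382]) cube([476, 263, 31]);
  translate([30, 0, 764]) cube([476, 263, 31]);
}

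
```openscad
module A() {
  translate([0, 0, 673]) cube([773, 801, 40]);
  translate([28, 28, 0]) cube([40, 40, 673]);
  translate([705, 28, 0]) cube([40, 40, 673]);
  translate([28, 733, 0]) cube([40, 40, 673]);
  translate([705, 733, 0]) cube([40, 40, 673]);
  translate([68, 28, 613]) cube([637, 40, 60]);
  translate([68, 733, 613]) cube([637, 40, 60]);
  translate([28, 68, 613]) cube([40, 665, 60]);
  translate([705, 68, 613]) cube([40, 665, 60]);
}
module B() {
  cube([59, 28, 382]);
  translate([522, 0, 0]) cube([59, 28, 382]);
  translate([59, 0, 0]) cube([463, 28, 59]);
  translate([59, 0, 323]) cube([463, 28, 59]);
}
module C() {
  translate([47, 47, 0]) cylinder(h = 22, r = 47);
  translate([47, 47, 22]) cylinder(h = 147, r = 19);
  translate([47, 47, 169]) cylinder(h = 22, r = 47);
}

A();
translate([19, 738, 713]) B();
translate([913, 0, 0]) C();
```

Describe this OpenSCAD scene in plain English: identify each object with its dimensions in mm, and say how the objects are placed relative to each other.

A is a table with a 773×801 mm rectangular top, 40 mm thick, top surface at z = 713 mm, supported by four 40×40 mm square legs, each inset 28 mm from the nearest pair of top edges, running from the floor. Four apron rails, 40 mm thick and 60 mm tall, run between adjacent legs with their top edges flush with the underside of the top and their outer faces flush with the legs' outer faces.

B is a picture frame with a 463×264 mm rectangular opening (x by z) and a uniform 59 mm border on every side. Frame depth is 28 mm along y. It is built from two vertical stiles running the full outside height and two horizontal rails spanning the gap between the stiles.

C is a spool: two coaxial disc flanges of radius 47 mm and thickness 22 mm, joined by a core cylinder of radius 19 mm and height 147 mm. The lower flange rests on z = 0 and the three cylinders share a vertical axis.

The picture frame is on top of the table. The spool is on the floor beside the table on its +x side.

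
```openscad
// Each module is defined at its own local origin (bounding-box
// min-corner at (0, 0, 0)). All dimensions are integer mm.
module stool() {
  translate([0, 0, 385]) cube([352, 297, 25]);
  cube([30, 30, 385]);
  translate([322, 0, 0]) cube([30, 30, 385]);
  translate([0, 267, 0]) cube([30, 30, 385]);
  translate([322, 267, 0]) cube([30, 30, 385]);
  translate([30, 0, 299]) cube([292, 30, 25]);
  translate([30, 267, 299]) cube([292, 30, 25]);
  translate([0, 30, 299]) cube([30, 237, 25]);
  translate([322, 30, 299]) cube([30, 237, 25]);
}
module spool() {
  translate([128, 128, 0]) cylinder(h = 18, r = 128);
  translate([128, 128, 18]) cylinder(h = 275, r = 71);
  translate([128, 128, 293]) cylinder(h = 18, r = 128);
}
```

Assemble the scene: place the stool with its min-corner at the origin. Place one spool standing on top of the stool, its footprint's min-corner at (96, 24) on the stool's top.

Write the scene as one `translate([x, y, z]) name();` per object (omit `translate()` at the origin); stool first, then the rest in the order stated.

stool();
translate([96, 24, 410]) spool();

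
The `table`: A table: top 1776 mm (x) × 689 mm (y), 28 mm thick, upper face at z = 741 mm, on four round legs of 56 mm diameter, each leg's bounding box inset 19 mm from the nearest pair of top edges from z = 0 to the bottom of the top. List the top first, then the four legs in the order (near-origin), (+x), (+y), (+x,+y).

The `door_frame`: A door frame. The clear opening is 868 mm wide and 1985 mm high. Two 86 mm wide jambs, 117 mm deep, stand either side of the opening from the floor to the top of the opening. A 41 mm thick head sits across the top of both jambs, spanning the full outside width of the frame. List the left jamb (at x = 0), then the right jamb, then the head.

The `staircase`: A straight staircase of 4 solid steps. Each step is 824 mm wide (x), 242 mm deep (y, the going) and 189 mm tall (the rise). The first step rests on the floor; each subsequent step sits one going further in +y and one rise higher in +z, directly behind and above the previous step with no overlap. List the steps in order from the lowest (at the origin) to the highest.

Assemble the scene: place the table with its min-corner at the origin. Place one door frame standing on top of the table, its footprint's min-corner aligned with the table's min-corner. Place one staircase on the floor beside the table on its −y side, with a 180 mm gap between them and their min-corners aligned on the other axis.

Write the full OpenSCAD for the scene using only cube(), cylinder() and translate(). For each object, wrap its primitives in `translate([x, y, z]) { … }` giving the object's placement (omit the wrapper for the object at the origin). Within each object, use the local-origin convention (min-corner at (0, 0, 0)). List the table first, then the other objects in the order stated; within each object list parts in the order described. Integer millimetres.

translate([0, 0, 713]) cube([1776, 689, 28]);
translate([47, 47, 0]) cylinder(h = 713, r = 28);
translate([1729, 47, 0]) cylinder(h = 713, r = 28);
translate([47, 642, 0]) cylinder(h = 713, r = 28);
translate([1729, 642, 0]) cylinder(h = 713, r = 28);
translate([0, 0, 741]) {
  cube([86, 117, 1985]);
  translate([954, 0, 0]) cube([86, 117, 1985]);
  translate([0, 0, 1985]) cube([1040, 117, 41]);
}
translate([0, -1148, 0]) {
  cube([824, 242, 189]);
  translate([0, 242, 189]) cube([824, 242, 189]);
  translate([0, 484, 378]) cube([824, 242, 189]);
  translate([0, 726, 567]) cube([824, 242, 189]);
}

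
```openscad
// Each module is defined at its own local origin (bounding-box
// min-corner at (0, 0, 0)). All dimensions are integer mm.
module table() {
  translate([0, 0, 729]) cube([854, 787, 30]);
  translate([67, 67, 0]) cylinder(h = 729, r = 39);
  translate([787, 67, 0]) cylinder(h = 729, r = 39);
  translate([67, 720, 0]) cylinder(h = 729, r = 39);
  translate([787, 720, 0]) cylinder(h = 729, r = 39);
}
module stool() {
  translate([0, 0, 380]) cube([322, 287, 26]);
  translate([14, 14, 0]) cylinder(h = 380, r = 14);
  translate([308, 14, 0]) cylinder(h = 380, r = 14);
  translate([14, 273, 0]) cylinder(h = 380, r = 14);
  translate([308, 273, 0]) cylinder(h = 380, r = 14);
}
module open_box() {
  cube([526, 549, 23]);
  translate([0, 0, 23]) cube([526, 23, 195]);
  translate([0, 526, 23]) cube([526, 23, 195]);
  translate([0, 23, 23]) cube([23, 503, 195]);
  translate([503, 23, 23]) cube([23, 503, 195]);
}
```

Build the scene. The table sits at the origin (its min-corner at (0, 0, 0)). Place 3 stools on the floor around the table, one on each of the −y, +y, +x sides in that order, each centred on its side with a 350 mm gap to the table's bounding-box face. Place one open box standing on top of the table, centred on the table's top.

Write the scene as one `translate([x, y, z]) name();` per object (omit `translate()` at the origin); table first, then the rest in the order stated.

table();
translate([266, -637, 0]) stool();
translate([266, 1137, 0]) stool();
translate([1204, 250, 0]) stool();
translate([164, 119, 759]) open_box();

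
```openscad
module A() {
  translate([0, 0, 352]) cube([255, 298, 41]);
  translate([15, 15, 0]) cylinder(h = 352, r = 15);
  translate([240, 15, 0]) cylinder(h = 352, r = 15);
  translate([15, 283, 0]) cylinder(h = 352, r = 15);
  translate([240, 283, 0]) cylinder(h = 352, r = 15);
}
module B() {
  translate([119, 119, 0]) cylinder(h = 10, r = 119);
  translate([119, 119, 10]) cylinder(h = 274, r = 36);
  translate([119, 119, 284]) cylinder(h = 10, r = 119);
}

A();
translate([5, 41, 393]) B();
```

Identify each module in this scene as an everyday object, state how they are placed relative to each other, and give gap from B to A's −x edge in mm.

The spool's min-x is at 5; the stool's min-x is 0; gap = 5 mm.

A is a stool. B is a spool. The spool is on top of the stool. The gap from the spool to the stool's −x edge is 5 mm.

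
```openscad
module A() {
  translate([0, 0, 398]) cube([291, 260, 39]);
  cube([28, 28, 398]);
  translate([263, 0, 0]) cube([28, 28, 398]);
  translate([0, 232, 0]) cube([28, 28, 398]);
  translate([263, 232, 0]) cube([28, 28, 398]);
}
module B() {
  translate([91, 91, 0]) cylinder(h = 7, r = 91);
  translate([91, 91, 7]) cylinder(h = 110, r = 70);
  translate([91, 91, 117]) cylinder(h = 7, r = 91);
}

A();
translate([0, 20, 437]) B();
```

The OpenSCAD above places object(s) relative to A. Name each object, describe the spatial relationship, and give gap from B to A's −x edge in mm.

The spool's min-x is at 0; the stool's min-x is 0; gap = 0 mm.

A is a stool. B is a spool. The spool is on top of the stool. The gap from the spool to the stool's −x edge is 0 mm.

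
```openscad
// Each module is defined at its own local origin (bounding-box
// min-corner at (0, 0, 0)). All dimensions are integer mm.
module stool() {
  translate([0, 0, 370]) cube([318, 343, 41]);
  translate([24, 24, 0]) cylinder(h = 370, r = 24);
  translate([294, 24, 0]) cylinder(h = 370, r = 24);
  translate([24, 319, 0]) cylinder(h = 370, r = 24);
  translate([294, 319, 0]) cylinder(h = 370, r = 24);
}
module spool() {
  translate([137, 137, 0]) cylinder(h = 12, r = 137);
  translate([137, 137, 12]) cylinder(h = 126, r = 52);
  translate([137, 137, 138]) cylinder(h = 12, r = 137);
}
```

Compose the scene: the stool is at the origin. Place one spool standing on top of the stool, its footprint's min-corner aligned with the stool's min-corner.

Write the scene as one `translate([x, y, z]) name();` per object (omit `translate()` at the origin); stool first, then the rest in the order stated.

stool();
translate([0, 0, 411]) spool();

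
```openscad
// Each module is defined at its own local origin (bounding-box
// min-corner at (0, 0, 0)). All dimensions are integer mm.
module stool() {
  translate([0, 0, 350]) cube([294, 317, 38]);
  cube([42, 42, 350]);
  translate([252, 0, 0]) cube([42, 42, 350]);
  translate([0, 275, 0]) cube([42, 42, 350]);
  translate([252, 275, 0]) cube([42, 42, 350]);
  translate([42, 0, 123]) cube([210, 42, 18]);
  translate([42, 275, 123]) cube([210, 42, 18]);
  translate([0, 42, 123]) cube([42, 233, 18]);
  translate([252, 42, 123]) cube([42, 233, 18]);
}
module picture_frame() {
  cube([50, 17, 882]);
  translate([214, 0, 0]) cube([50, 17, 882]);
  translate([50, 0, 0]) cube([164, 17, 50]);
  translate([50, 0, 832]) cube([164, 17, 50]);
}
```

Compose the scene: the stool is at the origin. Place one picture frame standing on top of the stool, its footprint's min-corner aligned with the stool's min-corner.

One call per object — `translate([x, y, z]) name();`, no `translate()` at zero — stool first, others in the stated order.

stool();
translate([0, 0, 388]) picture_frame();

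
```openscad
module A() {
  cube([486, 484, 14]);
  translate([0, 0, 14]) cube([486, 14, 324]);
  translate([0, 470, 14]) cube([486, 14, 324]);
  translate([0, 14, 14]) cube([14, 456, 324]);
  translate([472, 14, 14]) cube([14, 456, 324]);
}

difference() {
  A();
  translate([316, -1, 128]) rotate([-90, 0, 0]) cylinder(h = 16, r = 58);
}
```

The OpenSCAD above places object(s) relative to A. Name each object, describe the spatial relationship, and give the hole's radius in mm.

The subtracted cylinder has r = 58 mm.

A is an open box. The open box has a circular hole through its front wall. The hole's radius is 58 mm.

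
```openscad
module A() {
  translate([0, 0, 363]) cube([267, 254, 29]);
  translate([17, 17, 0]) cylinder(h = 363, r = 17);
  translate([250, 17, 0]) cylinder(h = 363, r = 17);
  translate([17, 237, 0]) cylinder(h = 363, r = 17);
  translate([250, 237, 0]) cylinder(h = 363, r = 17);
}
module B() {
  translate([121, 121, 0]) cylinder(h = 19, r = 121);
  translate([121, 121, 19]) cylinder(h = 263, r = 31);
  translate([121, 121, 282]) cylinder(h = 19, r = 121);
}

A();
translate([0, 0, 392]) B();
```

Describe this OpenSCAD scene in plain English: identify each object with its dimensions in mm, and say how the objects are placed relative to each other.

A is a four-legged stool. The seat is a 267×254×29 mm slab whose top surface is at z = 392 mm; four round legs, each 34 mm in diameter, run from the floor (z = 0) to the underside of the seat, each leg's axis is inset half a diameter from the nearest pair of seat edges (so the leg's bounding box is flush with the corner).

B is a spool: two coaxial disc flanges of radius 121 mm and thickness 19 mm, joined by a core cylinder of radius 31 mm and height 263 mm. The lower flange rests on z = 0 and the three cylinders share a vertical axis.

The spool is on top of the stool.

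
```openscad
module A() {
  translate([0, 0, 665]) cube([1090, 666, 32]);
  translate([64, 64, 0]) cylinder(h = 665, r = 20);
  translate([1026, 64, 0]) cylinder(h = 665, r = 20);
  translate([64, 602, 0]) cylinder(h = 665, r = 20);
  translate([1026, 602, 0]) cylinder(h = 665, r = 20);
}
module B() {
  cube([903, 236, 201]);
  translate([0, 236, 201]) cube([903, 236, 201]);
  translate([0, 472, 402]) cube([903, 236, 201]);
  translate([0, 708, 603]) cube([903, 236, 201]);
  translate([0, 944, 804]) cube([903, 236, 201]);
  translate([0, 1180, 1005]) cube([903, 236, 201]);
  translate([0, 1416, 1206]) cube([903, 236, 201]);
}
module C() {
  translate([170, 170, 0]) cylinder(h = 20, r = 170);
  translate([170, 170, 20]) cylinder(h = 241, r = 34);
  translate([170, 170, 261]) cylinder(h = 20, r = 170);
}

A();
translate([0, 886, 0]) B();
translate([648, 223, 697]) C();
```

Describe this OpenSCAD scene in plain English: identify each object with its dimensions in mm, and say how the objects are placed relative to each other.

A is a table with a 1090×666 mm rectangular top, 32 mm thick, top surface at z = 697 mm, supported by four round legs of 40 mm diameter, each leg's bounding box inset 44 mm from the nearest pair of top edges, running from the floor.

B is a straight staircase of 7 solid steps. Each step is 903 mm wide (x), 236 mm deep (y, the going) and 201 mm tall (the rise). The first step rests on the floor; each subsequent step sits one going further in +y and one rise higher in +z, directly behind and above the previous step with no overlap.

C is a spool: two coaxial disc flanges of radius 170 mm and thickness 20 mm, joined by a core cylinder of radius 34 mm and height 241 mm. The lower flange rests on z = 0 and the three cylinders share a vertical axis.

The staircase is on the floor beside the table on its +y side. The spool is on top of the table.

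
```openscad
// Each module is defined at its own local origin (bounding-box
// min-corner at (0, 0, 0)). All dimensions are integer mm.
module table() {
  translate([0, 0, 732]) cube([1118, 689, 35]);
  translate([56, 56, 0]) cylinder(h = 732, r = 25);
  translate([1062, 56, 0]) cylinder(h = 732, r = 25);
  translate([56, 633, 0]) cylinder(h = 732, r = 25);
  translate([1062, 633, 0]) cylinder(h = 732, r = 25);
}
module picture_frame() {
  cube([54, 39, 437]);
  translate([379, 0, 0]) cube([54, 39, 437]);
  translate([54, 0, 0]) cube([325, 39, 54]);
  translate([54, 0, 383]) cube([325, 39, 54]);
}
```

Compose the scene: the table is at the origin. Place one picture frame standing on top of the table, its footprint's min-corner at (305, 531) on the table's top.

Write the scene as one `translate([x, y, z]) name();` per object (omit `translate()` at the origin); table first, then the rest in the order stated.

table();
translate([305, 531, 767]) picture_frame();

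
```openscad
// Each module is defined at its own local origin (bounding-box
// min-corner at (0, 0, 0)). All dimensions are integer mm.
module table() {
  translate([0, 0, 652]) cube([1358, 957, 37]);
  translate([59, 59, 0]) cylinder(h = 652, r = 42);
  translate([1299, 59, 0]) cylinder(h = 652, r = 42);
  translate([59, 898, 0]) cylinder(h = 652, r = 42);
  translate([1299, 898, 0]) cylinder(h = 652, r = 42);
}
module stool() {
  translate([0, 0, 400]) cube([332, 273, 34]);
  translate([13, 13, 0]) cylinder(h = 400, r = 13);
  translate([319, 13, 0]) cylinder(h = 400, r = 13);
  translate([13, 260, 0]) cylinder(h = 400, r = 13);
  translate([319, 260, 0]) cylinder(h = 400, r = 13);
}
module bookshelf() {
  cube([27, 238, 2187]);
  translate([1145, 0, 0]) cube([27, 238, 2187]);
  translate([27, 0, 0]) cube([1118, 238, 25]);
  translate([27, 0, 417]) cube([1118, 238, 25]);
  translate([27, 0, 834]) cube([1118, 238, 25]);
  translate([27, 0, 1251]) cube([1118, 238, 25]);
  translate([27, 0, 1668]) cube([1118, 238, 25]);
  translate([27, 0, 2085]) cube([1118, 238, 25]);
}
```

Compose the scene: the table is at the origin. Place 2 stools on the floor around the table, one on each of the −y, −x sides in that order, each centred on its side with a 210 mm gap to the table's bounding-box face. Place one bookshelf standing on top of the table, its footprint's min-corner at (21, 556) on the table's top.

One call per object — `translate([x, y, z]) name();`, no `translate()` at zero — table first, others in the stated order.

table();
translate([513, -483, 0]) stool();
translate([-542, 342, 0]) stool();
translate([21, 556, 689]) bookshelf();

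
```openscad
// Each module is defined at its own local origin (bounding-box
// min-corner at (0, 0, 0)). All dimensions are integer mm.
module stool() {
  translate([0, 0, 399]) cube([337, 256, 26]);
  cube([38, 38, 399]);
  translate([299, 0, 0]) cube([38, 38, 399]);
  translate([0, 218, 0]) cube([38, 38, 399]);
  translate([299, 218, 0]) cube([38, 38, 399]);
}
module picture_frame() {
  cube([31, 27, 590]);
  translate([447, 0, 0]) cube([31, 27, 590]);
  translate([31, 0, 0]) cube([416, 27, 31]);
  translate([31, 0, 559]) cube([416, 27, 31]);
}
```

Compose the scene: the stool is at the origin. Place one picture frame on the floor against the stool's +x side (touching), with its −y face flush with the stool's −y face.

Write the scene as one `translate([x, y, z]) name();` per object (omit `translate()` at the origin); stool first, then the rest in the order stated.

stool();
translate([337, 0, 0]) picture_frame();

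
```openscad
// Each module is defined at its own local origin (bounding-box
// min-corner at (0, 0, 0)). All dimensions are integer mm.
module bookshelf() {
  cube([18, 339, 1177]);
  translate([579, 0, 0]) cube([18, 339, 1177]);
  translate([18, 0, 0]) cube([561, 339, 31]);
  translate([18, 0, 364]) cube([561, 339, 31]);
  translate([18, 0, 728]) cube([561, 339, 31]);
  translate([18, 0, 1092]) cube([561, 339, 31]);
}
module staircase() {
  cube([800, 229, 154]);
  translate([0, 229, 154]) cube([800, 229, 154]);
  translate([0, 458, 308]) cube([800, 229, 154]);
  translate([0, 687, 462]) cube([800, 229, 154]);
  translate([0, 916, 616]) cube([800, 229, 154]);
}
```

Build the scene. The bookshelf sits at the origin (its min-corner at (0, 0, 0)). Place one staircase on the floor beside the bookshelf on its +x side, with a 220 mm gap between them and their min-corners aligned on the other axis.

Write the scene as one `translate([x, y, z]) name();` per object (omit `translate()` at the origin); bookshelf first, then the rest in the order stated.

bookshelf();
translate([817, 0, 0]) staircase();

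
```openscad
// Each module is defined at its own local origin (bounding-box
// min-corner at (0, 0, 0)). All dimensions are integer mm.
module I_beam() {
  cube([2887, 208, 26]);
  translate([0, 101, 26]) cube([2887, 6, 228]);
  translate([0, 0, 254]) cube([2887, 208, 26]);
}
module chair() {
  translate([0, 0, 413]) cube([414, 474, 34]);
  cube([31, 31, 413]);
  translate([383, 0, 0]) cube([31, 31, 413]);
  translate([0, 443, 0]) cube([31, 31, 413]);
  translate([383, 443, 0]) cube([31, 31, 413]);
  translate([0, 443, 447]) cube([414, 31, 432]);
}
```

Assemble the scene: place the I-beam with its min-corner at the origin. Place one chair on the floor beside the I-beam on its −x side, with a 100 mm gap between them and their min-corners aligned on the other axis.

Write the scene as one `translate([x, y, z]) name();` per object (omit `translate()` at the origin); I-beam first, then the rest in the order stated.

I_beam();
translate([-514, 0, 0]) chair();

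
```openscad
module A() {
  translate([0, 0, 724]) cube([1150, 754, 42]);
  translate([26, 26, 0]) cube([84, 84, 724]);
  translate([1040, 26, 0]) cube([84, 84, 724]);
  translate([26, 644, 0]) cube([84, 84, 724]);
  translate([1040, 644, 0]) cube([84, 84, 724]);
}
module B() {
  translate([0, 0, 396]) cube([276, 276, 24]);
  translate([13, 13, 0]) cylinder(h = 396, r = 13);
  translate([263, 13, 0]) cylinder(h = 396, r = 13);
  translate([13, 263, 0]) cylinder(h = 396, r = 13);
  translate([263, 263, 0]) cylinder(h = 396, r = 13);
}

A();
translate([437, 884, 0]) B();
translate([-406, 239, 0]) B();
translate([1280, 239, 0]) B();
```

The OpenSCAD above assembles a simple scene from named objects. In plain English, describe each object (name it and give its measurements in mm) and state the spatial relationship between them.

A is a table with a 1150×754 mm rectangular top, 42 mm thick, top surface at z = 766 mm, supported by four 84×84 mm square legs, each inset 26 mm from the nearest pair of top edges, running from the floor.

B is a four-legged stool. The seat is a 276×276×24 mm slab whose top surface is at z = 420 mm; four round legs, each 26 mm in diameter, run from the floor (z = 0) to the underside of the seat, each leg's axis is inset half a diameter from the nearest pair of seat edges (so the leg's bounding box is flush with the corner).

Three stools sit around the table at the +y, −x, +x sides.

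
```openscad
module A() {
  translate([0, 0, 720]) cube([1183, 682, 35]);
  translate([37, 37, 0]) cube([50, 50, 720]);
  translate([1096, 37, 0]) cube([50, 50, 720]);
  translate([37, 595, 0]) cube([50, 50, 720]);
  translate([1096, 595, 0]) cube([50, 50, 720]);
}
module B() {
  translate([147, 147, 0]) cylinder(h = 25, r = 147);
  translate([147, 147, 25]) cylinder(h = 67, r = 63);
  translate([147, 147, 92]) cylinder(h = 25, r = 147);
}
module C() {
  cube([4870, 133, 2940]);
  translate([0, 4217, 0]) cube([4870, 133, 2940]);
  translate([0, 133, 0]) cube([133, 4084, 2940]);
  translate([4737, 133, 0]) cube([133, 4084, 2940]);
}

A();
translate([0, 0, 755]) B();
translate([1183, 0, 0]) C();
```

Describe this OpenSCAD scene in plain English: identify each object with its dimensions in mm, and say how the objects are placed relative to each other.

A is a table: top 1183 mm (x) × 682 mm (y), 35 mm thick, upper face at z = 755 mm, on four 50×50 mm square legs, each inset 37 mm from the nearest pair of top edges, running from z = 0 to the bottom of the top.

B is a spool: two coaxial disc flanges of radius 147 mm and thickness 25 mm, joined by a core cylinder of radius 63 mm and height 67 mm. The lower flange rests on z = 0 and the three cylinders share a vertical axis.

C is the wall frame of a small rectangular building: four walls, each 2940 mm tall and 133 mm thick, enclosing a footprint 4870 mm (x) by 4350 mm (y) outside-to-outside, with no floor or roof. The front and back walls (the −y and +y sides) span the full width; the two side walls fit between them.

The spool is on top of the table. The house frame is against the table's +x side, with their −y faces flush.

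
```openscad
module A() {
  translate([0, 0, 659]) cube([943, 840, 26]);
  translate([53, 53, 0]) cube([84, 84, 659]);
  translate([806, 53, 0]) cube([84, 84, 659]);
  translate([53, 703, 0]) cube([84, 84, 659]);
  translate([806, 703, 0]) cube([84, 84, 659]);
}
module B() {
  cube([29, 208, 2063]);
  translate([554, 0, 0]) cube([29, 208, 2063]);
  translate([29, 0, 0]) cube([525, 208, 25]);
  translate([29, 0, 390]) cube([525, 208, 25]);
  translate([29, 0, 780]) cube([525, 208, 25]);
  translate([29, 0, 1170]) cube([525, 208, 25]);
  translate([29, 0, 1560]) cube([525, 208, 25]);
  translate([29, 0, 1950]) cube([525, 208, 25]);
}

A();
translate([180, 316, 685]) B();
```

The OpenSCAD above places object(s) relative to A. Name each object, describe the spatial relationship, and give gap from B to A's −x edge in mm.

A is a table. B is a bookshelf. The bookshelf is on top of the table, centred. The gap from the bookshelf to the table's −x edge is 180 mm.

The bookshelf's min-x is at 180; the table's min-x is 0; gap = 180 mm.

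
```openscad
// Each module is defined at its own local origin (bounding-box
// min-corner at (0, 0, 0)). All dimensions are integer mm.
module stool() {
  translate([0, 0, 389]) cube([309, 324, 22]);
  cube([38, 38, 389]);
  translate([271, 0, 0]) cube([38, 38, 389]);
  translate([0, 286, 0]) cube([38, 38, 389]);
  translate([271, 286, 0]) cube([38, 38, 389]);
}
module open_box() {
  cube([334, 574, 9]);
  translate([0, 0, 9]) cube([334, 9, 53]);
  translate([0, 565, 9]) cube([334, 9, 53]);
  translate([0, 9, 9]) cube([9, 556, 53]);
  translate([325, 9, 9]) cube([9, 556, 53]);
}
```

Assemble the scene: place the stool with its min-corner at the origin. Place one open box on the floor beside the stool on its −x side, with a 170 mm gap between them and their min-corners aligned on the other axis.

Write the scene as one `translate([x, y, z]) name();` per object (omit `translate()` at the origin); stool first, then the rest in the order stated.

stool();
translate([-504, 0, 0]) open_box();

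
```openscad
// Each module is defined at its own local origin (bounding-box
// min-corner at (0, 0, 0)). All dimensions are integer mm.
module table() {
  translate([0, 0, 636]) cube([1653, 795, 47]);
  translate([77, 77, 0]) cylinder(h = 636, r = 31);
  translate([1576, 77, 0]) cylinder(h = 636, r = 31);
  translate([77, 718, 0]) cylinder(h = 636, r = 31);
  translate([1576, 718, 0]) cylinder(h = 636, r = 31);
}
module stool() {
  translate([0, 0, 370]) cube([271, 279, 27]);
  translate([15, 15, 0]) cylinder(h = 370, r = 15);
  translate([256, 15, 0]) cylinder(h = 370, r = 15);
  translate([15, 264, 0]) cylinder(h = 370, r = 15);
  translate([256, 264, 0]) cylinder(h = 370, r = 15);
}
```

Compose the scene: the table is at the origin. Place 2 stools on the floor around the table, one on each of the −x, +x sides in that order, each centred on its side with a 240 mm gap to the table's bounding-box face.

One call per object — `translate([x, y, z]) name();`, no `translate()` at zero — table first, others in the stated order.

table();
translate([-511, 258, 0]) stool();
translate([1893, 258, 0]) stool();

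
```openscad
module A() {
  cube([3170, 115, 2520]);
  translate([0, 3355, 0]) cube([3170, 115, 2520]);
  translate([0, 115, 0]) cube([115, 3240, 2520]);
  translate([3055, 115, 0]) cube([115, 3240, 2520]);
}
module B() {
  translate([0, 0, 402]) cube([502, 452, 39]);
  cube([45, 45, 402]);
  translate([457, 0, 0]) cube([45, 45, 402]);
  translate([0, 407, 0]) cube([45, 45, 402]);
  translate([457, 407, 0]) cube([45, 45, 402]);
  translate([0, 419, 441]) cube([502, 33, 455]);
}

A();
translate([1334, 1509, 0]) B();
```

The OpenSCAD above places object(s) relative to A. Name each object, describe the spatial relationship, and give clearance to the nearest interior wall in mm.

Clearances: x = 1219, y = 1394; minimum 1219 mm.

A is a house frame. B is a chair. The chair sits inside the house frame, centred. The clearance to the nearest interior wall is 1219 mm.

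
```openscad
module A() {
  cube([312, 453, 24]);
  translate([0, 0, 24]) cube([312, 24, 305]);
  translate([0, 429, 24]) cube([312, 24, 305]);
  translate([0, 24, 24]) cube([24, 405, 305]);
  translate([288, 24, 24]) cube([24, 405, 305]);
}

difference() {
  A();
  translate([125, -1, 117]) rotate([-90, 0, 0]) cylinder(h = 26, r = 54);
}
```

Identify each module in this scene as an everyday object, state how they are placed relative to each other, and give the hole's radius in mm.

A is an open box. The open box has a circular hole through its front wall. The hole's radius is 54 mm.

The subtracted cylinder has r = 54 mm.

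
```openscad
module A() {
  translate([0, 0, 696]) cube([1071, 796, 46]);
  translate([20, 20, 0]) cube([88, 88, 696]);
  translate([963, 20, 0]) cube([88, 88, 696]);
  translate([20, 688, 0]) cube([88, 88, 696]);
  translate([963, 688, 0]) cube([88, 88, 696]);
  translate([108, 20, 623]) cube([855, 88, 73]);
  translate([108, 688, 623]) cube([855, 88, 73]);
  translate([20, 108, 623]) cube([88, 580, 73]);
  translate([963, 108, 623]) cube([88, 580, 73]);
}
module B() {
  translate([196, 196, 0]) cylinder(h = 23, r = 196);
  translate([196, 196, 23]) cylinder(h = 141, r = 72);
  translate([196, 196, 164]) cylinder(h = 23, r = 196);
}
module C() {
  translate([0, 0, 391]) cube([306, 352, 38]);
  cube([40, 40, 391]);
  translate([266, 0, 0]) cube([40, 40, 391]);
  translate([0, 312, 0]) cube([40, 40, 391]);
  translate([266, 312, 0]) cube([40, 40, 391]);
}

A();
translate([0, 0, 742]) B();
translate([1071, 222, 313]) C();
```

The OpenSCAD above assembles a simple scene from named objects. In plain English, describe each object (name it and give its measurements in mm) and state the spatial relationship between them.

A is a table: top 1071 mm (x) × 796 mm (y), 46 mm thick, upper face at z = 742 mm, on four 88×88 mm square legs, each inset 20 mm from the nearest pair of top edges, running from z = 0 to the bottom of the top. Four apron rails, 88 mm thick and 73 mm tall, run between adjacent legs with their top edges flush with the underside of the top and their outer faces flush with the legs' outer faces.

B is a spool: two coaxial disc flanges of radius 196 mm and thickness 23 mm, joined by a core cylinder of radius 72 mm and height 141 mm. The lower flange rests on z = 0 and the three cylinders share a vertical axis.

C is a four-legged stool. The seat is 306×352 mm, 38 mm thick, top at z = 429 mm. It stands on four square legs, each 40×40 mm in cross-section, from z = 0 to the seat underside, each flush with a corner of the seat.

The spool is on top of the table. The stool is beside the table with their tops flush at z = 742.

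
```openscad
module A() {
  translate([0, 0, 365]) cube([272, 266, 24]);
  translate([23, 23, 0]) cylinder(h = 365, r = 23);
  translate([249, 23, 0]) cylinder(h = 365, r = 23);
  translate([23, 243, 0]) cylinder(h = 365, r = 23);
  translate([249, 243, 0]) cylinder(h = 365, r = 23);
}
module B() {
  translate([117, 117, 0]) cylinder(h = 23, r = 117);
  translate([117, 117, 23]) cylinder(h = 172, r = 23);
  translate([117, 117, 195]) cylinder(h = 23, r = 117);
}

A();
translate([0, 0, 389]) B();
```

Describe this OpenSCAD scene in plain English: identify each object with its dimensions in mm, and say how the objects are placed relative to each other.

A is a four-legged stool. The seat is a 272×266×24 mm slab whose top surface is at z = 389 mm; four round legs, each 46 mm in diameter, run from the floor (z = 0) to the underside of the seat, each leg's axis is inset half a diameter from the nearest pair of seat edges (so the leg's bounding box is flush with the corner).

B is a spool: two coaxial disc flanges of radius 117 mm and thickness 23 mm, joined by a core cylinder of radius 23 mm and height 172 mm. The lower flange rests on z = 0 and the three cylinders share a vertical axis.

The spool is on top of the stool.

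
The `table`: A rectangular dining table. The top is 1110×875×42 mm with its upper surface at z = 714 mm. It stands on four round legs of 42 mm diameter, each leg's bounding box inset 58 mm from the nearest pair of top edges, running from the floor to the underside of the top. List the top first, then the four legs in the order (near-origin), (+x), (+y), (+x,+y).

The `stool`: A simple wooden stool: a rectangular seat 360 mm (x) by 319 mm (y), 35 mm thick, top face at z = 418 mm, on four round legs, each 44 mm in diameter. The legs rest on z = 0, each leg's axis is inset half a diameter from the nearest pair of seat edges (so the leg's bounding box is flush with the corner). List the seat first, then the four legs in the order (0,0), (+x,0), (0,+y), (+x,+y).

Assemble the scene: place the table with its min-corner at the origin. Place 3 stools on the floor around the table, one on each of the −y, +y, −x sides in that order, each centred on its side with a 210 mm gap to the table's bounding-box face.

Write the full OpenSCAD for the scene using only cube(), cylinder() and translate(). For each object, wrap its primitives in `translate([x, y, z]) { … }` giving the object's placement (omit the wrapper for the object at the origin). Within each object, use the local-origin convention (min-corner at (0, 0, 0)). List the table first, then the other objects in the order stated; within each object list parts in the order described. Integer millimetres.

translate([0, 0, 672]) cube([1110, 875, 42]);
translate([79, 79, 0]) cylinder(h = 672, r = 21);
translate([1031, 79, 0]) cylinder(h = 672, r = 21);
translate([79, 796, 0]) cylinder(h = 672, r = 21);
translate([1031, 796, 0]) cylinder(h = 672, r = 21);
translate([375, -529, 0]) {
  translate([0, 0, 383]) cube([360, 319, 35]);
  translate([22, 22, 0]) cylinder(h = 383, r = 22);
  translate([338, 22, 0]) cylinder(h = 383, r = 22);
  translate([22, 297, 0]) cylinder(h = 383, r = 22);
  translate([338, 297, 0]) cylinder(h = 383, r = 22);
}
translate([375, 1085, 0]) {
  translate([0, 0, 383]) cube([360, 319, 35]);
  translate([22, 22, 0]) cylinder(h = 383, r = 22);
  translate([338, 22, 0]) cylinder(h = 383, r = 22);
  translate([22, 297, 0]) cylinder(h = 383, r = 22);
  translate([338, 297, 0]) cylinder(h = 383, r = 22);
}
translate([-570, 278, 0]) {
  translate([0, 0, 383]) cube([360, 319, 35]);
  translate([22, 22, 0]) cylinder(h = 383, r = 22);
  translate([338, 22, 0]) cylinder(h = 383, r = 22);
  translate([22, 297, 0]) cylinder(h = 383, r = 22);
  translate([338, 297, 0]) cylinder(h = 383, r = 22);
}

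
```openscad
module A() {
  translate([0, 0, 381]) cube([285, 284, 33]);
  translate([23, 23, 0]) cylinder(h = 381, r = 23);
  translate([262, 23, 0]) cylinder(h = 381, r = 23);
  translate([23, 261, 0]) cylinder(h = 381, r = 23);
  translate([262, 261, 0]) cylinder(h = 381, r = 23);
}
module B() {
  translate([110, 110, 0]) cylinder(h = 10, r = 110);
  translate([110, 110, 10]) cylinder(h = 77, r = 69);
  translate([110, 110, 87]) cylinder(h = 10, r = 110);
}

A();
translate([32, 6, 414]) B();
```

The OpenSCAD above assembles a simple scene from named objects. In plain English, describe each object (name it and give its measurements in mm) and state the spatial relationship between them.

A is a four-legged stool. The seat is 285×284 mm, 33 mm thick, top at z = 414 mm. It stands on four round legs, each 46 mm in diameter, from z = 0 to the seat underside, each leg's axis is inset half a diameter from the nearest pair of seat edges (so the leg's bounding box is flush with the corner).

B is a spool: two coaxial disc flanges of radius 110 mm and thickness 10 mm, joined by a core cylinder of radius 69 mm and height 77 mm. The lower flange rests on z = 0 and the three cylinders share a vertical axis.

The spool is on top of the stool.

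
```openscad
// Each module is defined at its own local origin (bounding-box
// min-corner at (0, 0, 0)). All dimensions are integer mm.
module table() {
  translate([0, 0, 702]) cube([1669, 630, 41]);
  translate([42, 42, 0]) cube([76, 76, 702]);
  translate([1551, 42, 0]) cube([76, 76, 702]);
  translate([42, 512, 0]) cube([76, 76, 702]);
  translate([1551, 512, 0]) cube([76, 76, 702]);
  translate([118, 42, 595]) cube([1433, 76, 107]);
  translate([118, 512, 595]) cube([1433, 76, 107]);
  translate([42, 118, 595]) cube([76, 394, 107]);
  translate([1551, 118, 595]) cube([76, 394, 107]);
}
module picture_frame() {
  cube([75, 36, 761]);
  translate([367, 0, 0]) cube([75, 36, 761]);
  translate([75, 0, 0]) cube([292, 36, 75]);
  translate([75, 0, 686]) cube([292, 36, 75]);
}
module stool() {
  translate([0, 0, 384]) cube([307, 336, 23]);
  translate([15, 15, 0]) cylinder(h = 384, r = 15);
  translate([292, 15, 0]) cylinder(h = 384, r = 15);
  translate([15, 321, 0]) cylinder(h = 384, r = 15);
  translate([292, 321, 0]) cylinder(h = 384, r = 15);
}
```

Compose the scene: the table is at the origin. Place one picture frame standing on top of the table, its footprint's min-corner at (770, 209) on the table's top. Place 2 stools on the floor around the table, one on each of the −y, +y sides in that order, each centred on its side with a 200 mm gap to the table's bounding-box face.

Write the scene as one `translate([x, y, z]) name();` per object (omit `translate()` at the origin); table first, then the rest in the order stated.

table();
translate([770, 209, 743]) picture_frame();
translate([681, -536, 0]) stool();
translate([681, 830, 0]) stool();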